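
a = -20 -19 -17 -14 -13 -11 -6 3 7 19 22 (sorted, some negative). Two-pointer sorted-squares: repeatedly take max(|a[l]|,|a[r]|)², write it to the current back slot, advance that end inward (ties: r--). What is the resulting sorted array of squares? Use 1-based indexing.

l=1 r=11: |-20|<=|22| out[11]=484, r--
l=1 r=10: |-20|>|19| out[10]=400, l++
l=2 r=10: |-19|<=|19| out[9]=361, r--
l=2 r=9: |-19|>|7| out[8]=361, l++
l=3 r=9: |-17|>|7| out[7]=289, l++
l=4 r=9: |-14|>|7| out[6]=196, l++
l=5 r=9: |-13|>|7| out[5]=169, l++
l=6 r=9: |-11|>|7| out[4]=121, l++
l=7 r=9: |-6|<=|7| out[3]=49, r--
l=7 r=8: |-6|>|3| out[2]=36, l++
l=8 r=8: |3|<=|3| out[1]=9, r--

[9, 36, 49, 121, 169, 196, 289, 361, 361, 400, 484]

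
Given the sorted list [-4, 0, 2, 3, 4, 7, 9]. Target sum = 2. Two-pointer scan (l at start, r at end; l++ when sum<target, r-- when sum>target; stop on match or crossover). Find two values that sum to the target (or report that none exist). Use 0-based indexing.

l=0 r=6: -4+9=5 >2, r--
l=0 r=5: -4+7=3 >2, r--
l=0 r=4: -4+4=0 <2, l++
l=1 r=4: 0+4=4 >2, r--
l=1 r=3: 0+3=3 >2, r--
l=1 r=2: 0+2=2, found

(0, 2)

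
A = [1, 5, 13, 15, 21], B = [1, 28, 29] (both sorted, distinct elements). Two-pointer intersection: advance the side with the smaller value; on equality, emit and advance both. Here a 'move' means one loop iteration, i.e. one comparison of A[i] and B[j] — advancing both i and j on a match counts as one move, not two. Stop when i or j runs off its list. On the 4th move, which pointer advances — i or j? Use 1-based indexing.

i

i=1 j=1: 1==1 emit, i++,j++
i=2 j=2: 5<28, i++
i=3 j=2: 13<28, i++
i=4 j=2: 15<28, i++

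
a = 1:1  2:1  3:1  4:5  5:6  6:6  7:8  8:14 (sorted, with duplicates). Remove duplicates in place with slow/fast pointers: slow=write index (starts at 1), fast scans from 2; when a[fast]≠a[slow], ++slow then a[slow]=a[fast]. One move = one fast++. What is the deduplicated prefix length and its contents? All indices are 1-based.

(s=1,f=2) a[fast]=1=a[slow] dup → fast++
(s=1,f=3) a[fast]=1=a[slow] dup → fast++
(s=1,f=4) a[fast]=5≠a[slow]=1 write a[2]=5 → slow++,fast++
(s=2,f=5) a[fast]=6≠a[slow]=5 write a[3]=6 → slow++,fast++
(s=3,f=6) a[fast]=6=a[slow] dup → fast++
(s=3,f=7) a[fast]=8≠a[slow]=6 write a[4]=8 → slow++,fast++
(s=4,f=8) a[fast]=14≠a[slow]=8 write a[5]=14 → slow++,fast++

length 5; prefix = [1, 5, 6, 8, 14]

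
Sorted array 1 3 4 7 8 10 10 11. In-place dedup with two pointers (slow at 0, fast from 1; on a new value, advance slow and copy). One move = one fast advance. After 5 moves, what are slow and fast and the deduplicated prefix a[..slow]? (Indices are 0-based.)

slow=5, fast=6, prefix=[1, 3, 4, 7, 8, 10]

slow=0 fast=1: a[fast]=3≠a[slow]=1 write a[1]=3, slow++,fast++
slow=1 fast=2: a[fast]=4≠a[slow]=3 write a[2]=4, slow++,fast++
slow=2 fast=3: a[fast]=7≠a[slow]=4 write a[3]=7, slow++,fast++
slow=3 fast=4: a[fast]=8≠a[slow]=7 write a[4]=8, slow++,fast++
slow=4 fast=5: a[fast]=10≠a[slow]=8 write a[5]=10, slow++,fast++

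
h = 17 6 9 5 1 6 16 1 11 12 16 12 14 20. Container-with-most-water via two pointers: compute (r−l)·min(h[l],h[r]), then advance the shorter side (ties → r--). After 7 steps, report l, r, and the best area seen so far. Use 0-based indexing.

l=0 r=13: min(17,20)*13=221 best=221 *, l++
l=1 r=13: min(6,20)*12=72 best=221, l++
l=2 r=13: min(9,20)*11=99 best=221, l++
l=3 r=13: min(5,20)*10=50 best=221, l++
l=4 r=13: min(1,20)*9=9 best=221, l++
l=5 r=13: min(6,20)*8=48 best=221, l++
l=6 r=13: min(16,20)*7=112 best=221, l++

l=7, r=13, best area=221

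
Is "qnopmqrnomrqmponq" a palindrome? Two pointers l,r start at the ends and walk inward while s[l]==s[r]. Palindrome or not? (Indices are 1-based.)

not a palindrome (mismatch at 8,10)

l=1 r=17: 'q'=='q', l++,r--
l=2 r=16: 'n'=='n', l++,r--
l=3 r=15: 'o'=='o', l++,r--
l=4 r=14: 'p'=='p', l++,r--
l=5 r=13: 'm'=='m', l++,r--
l=6 r=12: 'q'=='q', l++,r--
l=7 r=11: 'r'=='r', l++,r--
l=8 r=10: 'n'!='m', stop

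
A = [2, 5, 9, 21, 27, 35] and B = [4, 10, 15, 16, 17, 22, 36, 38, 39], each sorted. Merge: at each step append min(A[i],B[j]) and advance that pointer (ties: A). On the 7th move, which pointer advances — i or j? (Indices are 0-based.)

i=0 j=0: A[i]=2<=B[j]=4 take 2, i++
i=1 j=0: A[i]=5>B[j]=4 take 4, j++
i=1 j=1: A[i]=5<=B[j]=10 take 5, i++
i=2 j=1: A[i]=9<=B[j]=10 take 9, i++
i=3 j=1: A[i]=21>B[j]=10 take 10, j++
i=3 j=2: A[i]=21>B[j]=15 take 15, j++
i=3 j=3: A[i]=21>B[j]=16 take 16, j++

j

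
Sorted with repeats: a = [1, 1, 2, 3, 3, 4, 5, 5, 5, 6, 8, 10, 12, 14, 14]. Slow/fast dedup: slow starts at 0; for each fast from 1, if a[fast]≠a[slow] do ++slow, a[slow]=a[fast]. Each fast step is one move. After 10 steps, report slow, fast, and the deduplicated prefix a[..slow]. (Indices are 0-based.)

slow=0 fast=1: a[fast]=1=a[slow] dup, fast++
slow=0 fast=2: a[fast]=2≠a[slow]=1 write a[1]=2, slow++,fast++
slow=1 fast=3: a[fast]=3≠a[slow]=2 write a[2]=3, slow++,fast++
slow=2 fast=4: a[fast]=3=a[slow] dup, fast++
slow=2 fast=5: a[fast]=4≠a[slow]=3 write a[3]=4, slow++,fast++
slow=3 fast=6: a[fast]=5≠a[slow]=4 write a[4]=5, slow++,fast++
slow=4 fast=7: a[fast]=5=a[slow] dup, fast++
slow=4 fast=8: a[fast]=5=a[slow] dup, fast++
slow=4 fast=9: a[fast]=6≠a[slow]=5 write a[5]=6, slow++,fast++
slow=5 fast=10: a[fast]=8≠a[slow]=6 write a[6]=8, slow++,fast++

slow=6, fast=11, prefix=[1, 2, 3, 4, 5, 6, 8]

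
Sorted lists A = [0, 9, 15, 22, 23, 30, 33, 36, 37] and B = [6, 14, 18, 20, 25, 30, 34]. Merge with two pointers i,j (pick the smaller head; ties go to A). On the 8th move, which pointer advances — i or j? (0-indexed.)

i

i=0 j=0: A[i]=0<=B[j]=6 take 0, i++
i=1 j=0: A[i]=9>B[j]=6 take 6, j++
i=1 j=1: A[i]=9<=B[j]=14 take 9, i++
i=2 j=1: A[i]=15>B[j]=14 take 14, j++
i=2 j=2: A[i]=15<=B[j]=18 take 15, i++
i=3 j=2: A[i]=22>B[j]=18 take 18, j++
i=3 j=3: A[i]=22>B[j]=20 take 20, j++
i=3 j=4: A[i]=22<=B[j]=25 take 22, i++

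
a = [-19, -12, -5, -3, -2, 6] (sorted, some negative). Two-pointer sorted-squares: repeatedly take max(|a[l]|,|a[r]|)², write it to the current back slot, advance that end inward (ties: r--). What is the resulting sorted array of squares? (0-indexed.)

[0,5] |-19|>|6| out[5]=361 → l++
[1,5] |-12|>|6| out[4]=144 → l++
[2,5] |-5|<=|6| out[3]=36 → r--
[2,4] |-5|>|-2| out[2]=25 → l++
[3,4] |-3|>|-2| out[1]=9 → l++
[4,4] |-2|<=|-2| out[0]=4 → r--

[4, 9, 25, 36, 144, 361]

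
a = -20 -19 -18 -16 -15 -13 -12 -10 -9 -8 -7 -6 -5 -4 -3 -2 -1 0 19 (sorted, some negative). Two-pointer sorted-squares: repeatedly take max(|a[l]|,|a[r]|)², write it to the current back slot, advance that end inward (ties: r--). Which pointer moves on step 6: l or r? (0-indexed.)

l=0 r=18: |-20|>|19| out[18]=400, l++
l=1 r=18: |-19|<=|19| out[17]=361, r--
l=1 r=17: |-19|>|0| out[16]=361, l++
l=2 r=17: |-18|>|0| out[15]=324, l++
l=3 r=17: |-16|>|0| out[14]=256, l++
l=4 r=17: |-15|>|0| out[13]=225, l++

l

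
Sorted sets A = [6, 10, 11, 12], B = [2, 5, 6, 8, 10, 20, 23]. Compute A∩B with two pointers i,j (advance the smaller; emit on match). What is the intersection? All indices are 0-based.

intersection = [6, 10]

i=0 j=0: 6>2, j++
i=0 j=1: 6>5, j++
i=0 j=2: 6==6 emit, i++,j++
i=1 j=3: 10>8, j++
i=1 j=4: 10==10 emit, i++,j++
i=2 j=5: 11<20, i++
i=3 j=5: 12<20, i++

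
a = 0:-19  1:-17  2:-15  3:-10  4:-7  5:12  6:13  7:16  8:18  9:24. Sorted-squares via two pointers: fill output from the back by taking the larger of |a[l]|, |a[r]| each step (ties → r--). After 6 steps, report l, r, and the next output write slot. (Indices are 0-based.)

l=0 r=9: |-19|<=|24| out[9]=576, r--
l=0 r=8: |-19|>|18| out[8]=361, l++
l=1 r=8: |-17|<=|18| out[7]=324, r--
l=1 r=7: |-17|>|16| out[6]=289, l++
l=2 r=7: |-15|<=|16| out[5]=256, r--
l=2 r=6: |-15|>|13| out[4]=225, l++

l=3, r=6, next write slot=3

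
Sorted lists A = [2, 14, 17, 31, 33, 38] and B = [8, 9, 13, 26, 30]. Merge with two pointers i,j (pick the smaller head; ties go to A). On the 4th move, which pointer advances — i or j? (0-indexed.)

i=0 j=0: A[i]=2<=B[j]=8 take 2, i++
i=1 j=0: A[i]=14>B[j]=8 take 8, j++
i=1 j=1: A[i]=14>B[j]=9 take 9, j++
i=1 j=2: A[i]=14>B[j]=13 take 13, j++

j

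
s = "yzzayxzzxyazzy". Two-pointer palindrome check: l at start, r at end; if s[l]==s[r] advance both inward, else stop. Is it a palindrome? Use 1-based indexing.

palindrome

l=1 r=14: 'y'=='y', l++,r--
l=2 r=13: 'z'=='z', l++,r--
l=3 r=12: 'z'=='z', l++,r--
l=4 r=11: 'a'=='a', l++,r--
l=5 r=10: 'y'=='y', l++,r--
l=6 r=9: 'x'=='x', l++,r--
l=7 r=8: 'z'=='z', l++,r--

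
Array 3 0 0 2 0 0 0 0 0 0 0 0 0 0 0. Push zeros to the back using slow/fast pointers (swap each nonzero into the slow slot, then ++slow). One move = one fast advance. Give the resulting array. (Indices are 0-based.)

(s=0,f=0) a[fast]=3≠0 swap→a[0]=3 → slow++,fast++
(s=1,f=1) a[fast]=0 → fast++
(s=1,f=2) a[fast]=0 → fast++
(s=1,f=3) a[fast]=2≠0 swap→a[1]=2 → slow++,fast++
(s=2,f=4) a[fast]=0 → fast++
(s=2,f=5) a[fast]=0 → fast++
(s=2,f=6) a[fast]=0 → fast++
(s=2,f=7) a[fast]=0 → fast++
(s=2,f=8) a[fast]=0 → fast++
(s=2,f=9) a[fast]=0 → fast++
(s=2,f=10) a[fast]=0 → fast++
(s=2,f=11) a[fast]=0 → fast++
(s=2,f=12) a[fast]=0 → fast++
(s=2,f=13) a[fast]=0 → fast++
(s=2,f=14) a[fast]=0 → fast++

[3, 2, 0, 0, 0, 0, 0, 0, 0, 0, 0, 0, 0, 0, 0]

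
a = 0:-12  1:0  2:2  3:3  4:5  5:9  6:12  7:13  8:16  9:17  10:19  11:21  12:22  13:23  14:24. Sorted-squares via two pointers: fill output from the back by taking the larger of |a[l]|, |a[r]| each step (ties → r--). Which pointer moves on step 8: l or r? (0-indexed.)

l=0 r=14: |-12|<=|24| out[14]=576, r--
l=0 r=13: |-12|<=|23| out[13]=529, r--
l=0 r=12: |-12|<=|22| out[12]=484, r--
l=0 r=11: |-12|<=|21| out[11]=441, r--
l=0 r=10: |-12|<=|19| out[10]=361, r--
l=0 r=9: |-12|<=|17| out[9]=289, r--
l=0 r=8: |-12|<=|16| out[8]=256, r--
l=0 r=7: |-12|<=|13| out[7]=169, r--

r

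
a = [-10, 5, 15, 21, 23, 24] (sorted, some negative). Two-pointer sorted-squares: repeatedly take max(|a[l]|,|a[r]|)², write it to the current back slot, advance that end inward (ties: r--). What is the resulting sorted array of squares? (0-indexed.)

[0,5] |-10|<=|24| out[5]=576 → r--
[0,4] |-10|<=|23| out[4]=529 → r--
[0,3] |-10|<=|21| out[3]=441 → r--
[0,2] |-10|<=|15| out[2]=225 → r--
[0,1] |-10|>|5| out[1]=100 → l++
[1,1] |5|<=|5| out[0]=25 → r--

[25, 100, 225, 441, 529, 576]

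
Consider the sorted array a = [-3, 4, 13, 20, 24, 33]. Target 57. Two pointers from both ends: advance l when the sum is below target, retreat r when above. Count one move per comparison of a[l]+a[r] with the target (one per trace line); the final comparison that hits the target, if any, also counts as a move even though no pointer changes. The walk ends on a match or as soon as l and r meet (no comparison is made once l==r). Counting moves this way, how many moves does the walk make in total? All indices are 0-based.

5 moves

l=0 r=5: -3+33=30 <57, l++
l=1 r=5: 4+33=37 <57, l++
l=2 r=5: 13+33=46 <57, l++
l=3 r=5: 20+33=53 <57, l++
l=4 r=5: 24+33=57, found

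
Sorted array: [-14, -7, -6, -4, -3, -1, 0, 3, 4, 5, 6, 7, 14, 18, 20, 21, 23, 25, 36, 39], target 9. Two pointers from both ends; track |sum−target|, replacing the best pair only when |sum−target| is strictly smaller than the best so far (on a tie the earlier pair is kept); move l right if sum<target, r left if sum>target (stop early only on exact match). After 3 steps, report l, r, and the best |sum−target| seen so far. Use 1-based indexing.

l=1, r=17, best |Δ|=2

[1,20] -14+39=25 d=16 * → r--
[1,19] -14+36=22 d=13 * → r--
[1,18] -14+25=11 d=2 * → r--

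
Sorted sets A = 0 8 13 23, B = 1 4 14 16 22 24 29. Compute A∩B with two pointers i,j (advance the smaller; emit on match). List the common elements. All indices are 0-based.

i=0 j=0: 0<1, i++
i=1 j=0: 8>1, j++
i=1 j=1: 8>4, j++
i=1 j=2: 8<14, i++
i=2 j=2: 13<14, i++
i=3 j=2: 23>14, j++
i=3 j=3: 23>16, j++
i=3 j=4: 23>22, j++
i=3 j=5: 23<24, i++

intersection = []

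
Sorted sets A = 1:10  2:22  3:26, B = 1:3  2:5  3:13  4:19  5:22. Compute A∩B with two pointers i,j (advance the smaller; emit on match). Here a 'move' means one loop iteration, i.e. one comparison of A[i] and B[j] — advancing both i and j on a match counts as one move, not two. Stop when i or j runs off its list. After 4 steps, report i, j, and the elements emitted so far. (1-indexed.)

i=2, j=4, emitted=[]

i=1 j=1: 10>3, j++
i=1 j=2: 10>5, j++
i=1 j=3: 10<13, i++
i=2 j=3: 22>13, j++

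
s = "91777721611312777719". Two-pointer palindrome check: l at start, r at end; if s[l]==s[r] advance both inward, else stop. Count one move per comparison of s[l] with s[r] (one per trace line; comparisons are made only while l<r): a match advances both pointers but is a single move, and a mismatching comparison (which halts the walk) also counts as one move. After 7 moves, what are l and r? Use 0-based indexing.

l=7, r=12

[0,19] '9'=='9' → l++,r--
[1,18] '1'=='1' → l++,r--
[2,17] '7'=='7' → l++,r--
[3,16] '7'=='7' → l++,r--
[4,15] '7'=='7' → l++,r--
[5,14] '7'=='7' → l++,r--
[6,13] '2'=='2' → l++,r--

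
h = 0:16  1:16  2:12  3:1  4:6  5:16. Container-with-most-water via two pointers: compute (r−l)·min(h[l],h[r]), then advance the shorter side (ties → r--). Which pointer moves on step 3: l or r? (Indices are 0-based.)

r

[0,5] min(16,16)*5=80 best=80 * → r--
[0,4] min(16,6)*4=24 best=80 → r--
[0,3] min(16,1)*3=3 best=80 → r--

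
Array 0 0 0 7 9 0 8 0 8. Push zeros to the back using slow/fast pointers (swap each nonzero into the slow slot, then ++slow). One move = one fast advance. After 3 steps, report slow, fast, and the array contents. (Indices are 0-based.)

slow=0 fast=0: a[fast]=0, fast++
slow=0 fast=1: a[fast]=0, fast++
slow=0 fast=2: a[fast]=0, fast++

slow=0, fast=3, a=[0, 0, 0, 7, 9, 0, 8, 0, 8]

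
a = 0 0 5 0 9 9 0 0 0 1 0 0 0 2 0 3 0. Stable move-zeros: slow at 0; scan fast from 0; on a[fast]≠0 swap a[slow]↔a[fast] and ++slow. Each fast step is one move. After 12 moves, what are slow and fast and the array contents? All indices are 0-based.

(s=0,f=0) a[fast]=0 → fast++
(s=0,f=1) a[fast]=0 → fast++
(s=0,f=2) a[fast]=5≠0 swap→a[0]=5 → slow++,fast++
(s=1,f=3) a[fast]=0 → fast++
(s=1,f=4) a[fast]=9≠0 swap→a[1]=9 → slow++,fast++
(s=2,f=5) a[fast]=9≠0 swap→a[2]=9 → slow++,fast++
(s=3,f=6) a[fast]=0 → fast++
(s=3,f=7) a[fast]=0 → fast++
(s=3,f=8) a[fast]=0 → fast++
(s=3,f=9) a[fast]=1≠0 swap→a[3]=1 → slow++,fast++
(s=4,f=10) a[fast]=0 → fast++
(s=4,f=11) a[fast]=0 → fast++

slow=4, fast=12, a=[5, 9, 9, 1, 0, 0, 0, 0, 0, 0, 0, 0, 0, 2, 0, 3, 0]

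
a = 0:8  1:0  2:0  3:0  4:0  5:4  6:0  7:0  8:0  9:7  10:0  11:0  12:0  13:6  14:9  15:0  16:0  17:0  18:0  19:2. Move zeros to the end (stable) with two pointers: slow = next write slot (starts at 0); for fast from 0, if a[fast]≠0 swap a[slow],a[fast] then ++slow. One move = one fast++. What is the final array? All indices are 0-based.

[8, 4, 7, 6, 9, 2, 0, 0, 0, 0, 0, 0, 0, 0, 0, 0, 0, 0, 0, 0]

slow=0 fast=0: a[fast]=8≠0 swap→a[0]=8, slow++,fast++
slow=1 fast=1: a[fast]=0, fast++
slow=1 fast=2: a[fast]=0, fast++
slow=1 fast=3: a[fast]=0, fast++
slow=1 fast=4: a[fast]=0, fast++
slow=1 fast=5: a[fast]=4≠0 swap→a[1]=4, slow++,fast++
slow=2 fast=6: a[fast]=0, fast++
slow=2 fast=7: a[fast]=0, fast++
slow=2 fast=8: a[fast]=0, fast++
slow=2 fast=9: a[fast]=7≠0 swap→a[2]=7, slow++,fast++
slow=3 fast=10: a[fast]=0, fast++
slow=3 fast=11: a[fast]=0, fast++
slow=3 fast=12: a[fast]=0, fast++
slow=3 fast=13: a[fast]=6≠0 swap→a[3]=6, slow++,fast++
slow=4 fast=14: a[fast]=9≠0 swap→a[4]=9, slow++,fast++
slow=5 fast=15: a[fast]=0, fast++
slow=5 fast=16: a[fast]=0, fast++
slow=5 fast=17: a[fast]=0, fast++
slow=5 fast=18: a[fast]=0, fast++
slow=5 fast=19: a[fast]=2≠0 swap→a[5]=2, slow++,fast++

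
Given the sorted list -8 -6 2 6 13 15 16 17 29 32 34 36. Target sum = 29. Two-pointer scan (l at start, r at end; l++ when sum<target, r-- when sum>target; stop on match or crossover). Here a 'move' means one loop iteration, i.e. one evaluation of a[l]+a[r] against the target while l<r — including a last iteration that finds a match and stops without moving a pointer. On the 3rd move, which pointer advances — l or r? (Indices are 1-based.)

l=1 r=12: -8+36=28 <29, l++
l=2 r=12: -6+36=30 >29, r--
l=2 r=11: -6+34=28 <29, l++

l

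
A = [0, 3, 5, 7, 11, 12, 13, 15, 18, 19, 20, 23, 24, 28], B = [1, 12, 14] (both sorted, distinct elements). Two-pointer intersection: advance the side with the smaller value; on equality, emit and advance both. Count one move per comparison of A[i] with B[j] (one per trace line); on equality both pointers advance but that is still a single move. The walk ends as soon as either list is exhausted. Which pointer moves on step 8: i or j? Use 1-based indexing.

i=1 j=1: 0<1, i++
i=2 j=1: 3>1, j++
i=2 j=2: 3<12, i++
i=3 j=2: 5<12, i++
i=4 j=2: 7<12, i++
i=5 j=2: 11<12, i++
i=6 j=2: 12==12 emit, i++,j++
i=7 j=3: 13<14, i++

i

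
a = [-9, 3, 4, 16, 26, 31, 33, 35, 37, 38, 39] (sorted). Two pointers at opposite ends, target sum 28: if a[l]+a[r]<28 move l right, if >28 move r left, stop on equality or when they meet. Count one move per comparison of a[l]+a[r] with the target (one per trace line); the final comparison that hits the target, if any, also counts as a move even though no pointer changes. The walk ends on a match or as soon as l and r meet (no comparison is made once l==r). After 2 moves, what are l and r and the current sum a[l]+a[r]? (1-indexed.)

l=1, r=9, sum=28

[1,11] -9+39=30 >28 → r--
[1,10] -9+38=29 >28 → r--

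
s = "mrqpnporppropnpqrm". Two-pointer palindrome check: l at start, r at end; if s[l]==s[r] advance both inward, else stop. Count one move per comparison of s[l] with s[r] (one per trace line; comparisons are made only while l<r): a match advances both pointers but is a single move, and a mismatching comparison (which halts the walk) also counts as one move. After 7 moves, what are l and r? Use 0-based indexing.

l=0 r=17: 'm'=='m', l++,r--
l=1 r=16: 'r'=='r', l++,r--
l=2 r=15: 'q'=='q', l++,r--
l=3 r=14: 'p'=='p', l++,r--
l=4 r=13: 'n'=='n', l++,r--
l=5 r=12: 'p'=='p', l++,r--
l=6 r=11: 'o'=='o', l++,r--

l=7, r=10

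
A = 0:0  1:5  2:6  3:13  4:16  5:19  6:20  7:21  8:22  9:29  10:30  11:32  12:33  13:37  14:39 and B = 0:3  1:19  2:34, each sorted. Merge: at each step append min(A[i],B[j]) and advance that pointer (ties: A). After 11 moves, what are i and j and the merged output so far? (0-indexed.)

i=9, j=2, merged so far=[0, 3, 5, 6, 13, 16, 19, 19, 20, 21, 22]

[i=0,j=0] A[i]=0<=B[j]=3 take 0 → i++
[i=1,j=0] A[i]=5>B[j]=3 take 3 → j++
[i=1,j=1] A[i]=5<=B[j]=19 take 5 → i++
[i=2,j=1] A[i]=6<=B[j]=19 take 6 → i++
[i=3,j=1] A[i]=13<=B[j]=19 take 13 → i++
[i=4,j=1] A[i]=16<=B[j]=19 take 16 → i++
[i=5,j=1] A[i]=19<=B[j]=19 take 19 → i++
[i=6,j=1] A[i]=20>B[j]=19 take 19 → j++
[i=6,j=2] A[i]=20<=B[j]=34 take 20 → i++
[i=7,j=2] A[i]=21<=B[j]=34 take 21 → i++
[i=8,j=2] A[i]=22<=B[j]=34 take 22 → i++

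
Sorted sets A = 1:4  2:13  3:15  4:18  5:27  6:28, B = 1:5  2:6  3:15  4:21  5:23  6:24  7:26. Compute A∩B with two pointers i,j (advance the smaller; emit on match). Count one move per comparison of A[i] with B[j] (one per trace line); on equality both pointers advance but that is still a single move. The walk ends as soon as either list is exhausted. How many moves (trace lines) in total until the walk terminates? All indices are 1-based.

10 moves

i=1 j=1: 4<5, i++
i=2 j=1: 13>5, j++
i=2 j=2: 13>6, j++
i=2 j=3: 13<15, i++
i=3 j=3: 15==15 emit, i++,j++
i=4 j=4: 18<21, i++
i=5 j=4: 27>21, j++
i=5 j=5: 27>23, j++
i=5 j=6: 27>24, j++
i=5 j=7: 27>26, j++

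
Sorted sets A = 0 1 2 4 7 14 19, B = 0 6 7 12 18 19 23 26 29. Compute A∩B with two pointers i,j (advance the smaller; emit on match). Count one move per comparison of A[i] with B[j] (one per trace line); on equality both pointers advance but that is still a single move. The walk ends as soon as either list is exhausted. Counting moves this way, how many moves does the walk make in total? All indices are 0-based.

10 moves

i=0 j=0: 0==0 emit, i++,j++
i=1 j=1: 1<6, i++
i=2 j=1: 2<6, i++
i=3 j=1: 4<6, i++
i=4 j=1: 7>6, j++
i=4 j=2: 7==7 emit, i++,j++
i=5 j=3: 14>12, j++
i=5 j=4: 14<18, i++
i=6 j=4: 19>18, j++
i=6 j=5: 19==19 emit, i++,j++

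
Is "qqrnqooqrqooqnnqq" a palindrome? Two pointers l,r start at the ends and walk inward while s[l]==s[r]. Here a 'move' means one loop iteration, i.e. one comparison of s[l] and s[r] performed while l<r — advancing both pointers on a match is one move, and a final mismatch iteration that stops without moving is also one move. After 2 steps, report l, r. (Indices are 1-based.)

l=3, r=15

[1,17] 'q'=='q' → l++,r--
[2,16] 'q'=='q' → l++,r--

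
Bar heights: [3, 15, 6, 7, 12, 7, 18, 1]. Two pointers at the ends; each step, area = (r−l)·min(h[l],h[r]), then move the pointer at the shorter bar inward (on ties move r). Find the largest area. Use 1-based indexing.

l=1 r=8: min(3,1)*7=7 best=7 *, r--
l=1 r=7: min(3,18)*6=18 best=18 *, l++
l=2 r=7: min(15,18)*5=75 best=75 *, l++
l=3 r=7: min(6,18)*4=24 best=75, l++
l=4 r=7: min(7,18)*3=21 best=75, l++
l=5 r=7: min(12,18)*2=24 best=75, l++
l=6 r=7: min(7,18)*1=7 best=75, l++

max area = 75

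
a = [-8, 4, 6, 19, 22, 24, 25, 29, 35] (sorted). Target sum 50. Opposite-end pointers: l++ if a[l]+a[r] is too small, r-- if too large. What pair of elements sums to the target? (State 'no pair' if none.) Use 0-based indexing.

no pair

l=0 r=8: -8+35=27 <50, l++
l=1 r=8: 4+35=39 <50, l++
l=2 r=8: 6+35=41 <50, l++
l=3 r=8: 19+35=54 >50, r--
l=3 r=7: 19+29=48 <50, l++
l=4 r=7: 22+29=51 >50, r--
l=4 r=6: 22+25=47 <50, l++
l=5 r=6: 24+25=49 <50, l++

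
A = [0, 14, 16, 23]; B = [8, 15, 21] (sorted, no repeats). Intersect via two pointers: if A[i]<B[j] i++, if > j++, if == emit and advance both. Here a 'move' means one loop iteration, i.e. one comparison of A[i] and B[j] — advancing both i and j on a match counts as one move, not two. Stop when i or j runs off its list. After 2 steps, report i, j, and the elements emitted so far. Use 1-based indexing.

[i=1,j=1] 0<8 → i++
[i=2,j=1] 14>8 → j++

i=2, j=2, emitted=[]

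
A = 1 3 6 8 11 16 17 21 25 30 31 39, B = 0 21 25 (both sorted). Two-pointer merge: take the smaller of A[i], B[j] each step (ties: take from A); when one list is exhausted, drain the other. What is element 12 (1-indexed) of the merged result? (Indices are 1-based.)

[i=1,j=1] A[i]=1>B[j]=0 take 0 → j++
[i=1,j=2] A[i]=1<=B[j]=21 take 1 → i++
[i=2,j=2] A[i]=3<=B[j]=21 take 3 → i++
[i=3,j=2] A[i]=6<=B[j]=21 take 6 → i++
[i=4,j=2] A[i]=8<=B[j]=21 take 8 → i++
[i=5,j=2] A[i]=11<=B[j]=21 take 11 → i++
[i=6,j=2] A[i]=16<=B[j]=21 take 16 → i++
[i=7,j=2] A[i]=17<=B[j]=21 take 17 → i++
[i=8,j=2] A[i]=21<=B[j]=21 take 21 → i++
[i=9,j=2] A[i]=25>B[j]=21 take 21 → j++
[i=9,j=3] A[i]=25<=B[j]=25 take 25 → i++
[i=10,j=3] A[i]=30>B[j]=25 take 25 → j++
[i=10,j=4] B done, take A[i]=30 → i++
[i=11,j=4] B done, take A[i]=31 → i++
[i=12,j=4] B done, take A[i]=39 → i++

merged[12] = 25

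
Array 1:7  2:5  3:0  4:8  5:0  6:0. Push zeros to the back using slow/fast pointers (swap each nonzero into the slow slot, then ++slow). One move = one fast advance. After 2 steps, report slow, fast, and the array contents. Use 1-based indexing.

slow=1 fast=1: a[fast]=7≠0 swap→a[1]=7, slow++,fast++
slow=2 fast=2: a[fast]=5≠0 swap→a[2]=5, slow++,fast++

slow=3, fast=3, a=[7, 5, 0, 8, 0, 0]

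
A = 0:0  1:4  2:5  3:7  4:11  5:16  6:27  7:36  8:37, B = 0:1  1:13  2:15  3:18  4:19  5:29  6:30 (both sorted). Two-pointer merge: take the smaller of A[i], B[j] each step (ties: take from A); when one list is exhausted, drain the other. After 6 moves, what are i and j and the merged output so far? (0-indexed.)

i=5, j=1, merged so far=[0, 1, 4, 5, 7, 11]

[i=0,j=0] A[i]=0<=B[j]=1 take 0 → i++
[i=1,j=0] A[i]=4>B[j]=1 take 1 → j++
[i=1,j=1] A[i]=4<=B[j]=13 take 4 → i++
[i=2,j=1] A[i]=5<=B[j]=13 take 5 → i++
[i=3,j=1] A[i]=7<=B[j]=13 take 7 → i++
[i=4,j=1] A[i]=11<=B[j]=13 take 11 → i++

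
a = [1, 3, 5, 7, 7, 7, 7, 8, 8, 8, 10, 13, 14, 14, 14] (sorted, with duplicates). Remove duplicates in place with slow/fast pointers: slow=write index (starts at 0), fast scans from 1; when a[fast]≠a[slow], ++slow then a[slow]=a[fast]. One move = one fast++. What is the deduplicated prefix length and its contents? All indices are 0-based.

slow=0 fast=1: a[fast]=3≠a[slow]=1 write a[1]=3, slow++,fast++
slow=1 fast=2: a[fast]=5≠a[slow]=3 write a[2]=5, slow++,fast++
slow=2 fast=3: a[fast]=7≠a[slow]=5 write a[3]=7, slow++,fast++
slow=3 fast=4: a[fast]=7=a[slow] dup, fast++
slow=3 fast=5: a[fast]=7=a[slow] dup, fast++
slow=3 fast=6: a[fast]=7=a[slow] dup, fast++
slow=3 fast=7: a[fast]=8≠a[slow]=7 write a[4]=8, slow++,fast++
slow=4 fast=8: a[fast]=8=a[slow] dup, fast++
slow=4 fast=9: a[fast]=8=a[slow] dup, fast++
slow=4 fast=10: a[fast]=10≠a[slow]=8 write a[5]=10, slow++,fast++
slow=5 fast=11: a[fast]=13≠a[slow]=10 write a[6]=13, slow++,fast++
slow=6 fast=12: a[fast]=14≠a[slow]=13 write a[7]=14, slow++,fast++
slow=7 fast=13: a[fast]=14=a[slow] dup, fast++
slow=7 fast=14: a[fast]=14=a[slow] dup, fast++

length 8; prefix = [1, 3, 5, 7, 8, 10, 13, 14]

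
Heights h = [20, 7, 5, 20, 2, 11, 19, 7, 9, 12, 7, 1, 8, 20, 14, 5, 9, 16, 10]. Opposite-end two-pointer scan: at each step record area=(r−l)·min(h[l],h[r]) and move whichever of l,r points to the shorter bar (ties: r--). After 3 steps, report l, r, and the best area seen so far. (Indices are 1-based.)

[1,19] min(20,10)*18=180 best=180 * → r--
[1,18] min(20,16)*17=272 best=272 * → r--
[1,17] min(20,9)*16=144 best=272 → r--

l=1, r=16, best area=272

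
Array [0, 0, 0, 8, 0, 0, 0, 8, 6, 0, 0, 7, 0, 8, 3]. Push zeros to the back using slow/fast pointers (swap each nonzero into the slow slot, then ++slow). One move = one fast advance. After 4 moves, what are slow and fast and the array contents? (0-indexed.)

(s=0,f=0) a[fast]=0 → fast++
(s=0,f=1) a[fast]=0 → fast++
(s=0,f=2) a[fast]=0 → fast++
(s=0,f=3) a[fast]=8≠0 swap→a[0]=8 → slow++,fast++

slow=1, fast=4, a=[8, 0, 0, 0, 0, 0, 0, 8, 6, 0, 0, 7, 0, 8, 3]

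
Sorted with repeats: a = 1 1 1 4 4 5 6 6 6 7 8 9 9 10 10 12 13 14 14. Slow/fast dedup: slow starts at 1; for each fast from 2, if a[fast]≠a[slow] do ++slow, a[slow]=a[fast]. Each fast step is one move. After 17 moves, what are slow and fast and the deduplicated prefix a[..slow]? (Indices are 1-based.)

slow=11, fast=19, prefix=[1, 4, 5, 6, 7, 8, 9, 10, 12, 13, 14]

(s=1,f=2) a[fast]=1=a[slow] dup → fast++
(s=1,f=3) a[fast]=1=a[slow] dup → fast++
(s=1,f=4) a[fast]=4≠a[slow]=1 write a[2]=4 → slow++,fast++
(s=2,f=5) a[fast]=4=a[slow] dup → fast++
(s=2,f=6) a[fast]=5≠a[slow]=4 write a[3]=5 → slow++,fast++
(s=3,f=7) a[fast]=6≠a[slow]=5 write a[4]=6 → slow++,fast++
(s=4,f=8) a[fast]=6=a[slow] dup → fast++
(s=4,f=9) a[fast]=6=a[slow] dup → fast++
(s=4,f=10) a[fast]=7≠a[slow]=6 write a[5]=7 → slow++,fast++
(s=5,f=11) a[fast]=8≠a[slow]=7 write a[6]=8 → slow++,fast++
(s=6,f=12) a[fast]=9≠a[slow]=8 write a[7]=9 → slow++,fast++
(s=7,f=13) a[fast]=9=a[slow] dup → fast++
(s=7,f=14) a[fast]=10≠a[slow]=9 write a[8]=10 → slow++,fast++
(s=8,f=15) a[fast]=10=a[slow] dup → fast++
(s=8,f=16) a[fast]=12≠a[slow]=10 write a[9]=12 → slow++,fast++
(s=9,f=17) a[fast]=13≠a[slow]=12 write a[10]=13 → slow++,fast++
(s=10,f=18) a[fast]=14≠a[slow]=13 write a[11]=14 → slow++,fast++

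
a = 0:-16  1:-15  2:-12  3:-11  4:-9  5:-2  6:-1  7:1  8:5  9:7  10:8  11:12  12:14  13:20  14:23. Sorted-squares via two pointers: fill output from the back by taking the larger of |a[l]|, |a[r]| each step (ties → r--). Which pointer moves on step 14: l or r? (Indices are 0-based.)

l=0 r=14: |-16|<=|23| out[14]=529, r--
l=0 r=13: |-16|<=|20| out[13]=400, r--
l=0 r=12: |-16|>|14| out[12]=256, l++
l=1 r=12: |-15|>|14| out[11]=225, l++
l=2 r=12: |-12|<=|14| out[10]=196, r--
l=2 r=11: |-12|<=|12| out[9]=144, r--
l=2 r=10: |-12|>|8| out[8]=144, l++
l=3 r=10: |-11|>|8| out[7]=121, l++
l=4 r=10: |-9|>|8| out[6]=81, l++
l=5 r=10: |-2|<=|8| out[5]=64, r--
l=5 r=9: |-2|<=|7| out[4]=49, r--
l=5 r=8: |-2|<=|5| out[3]=25, r--
l=5 r=7: |-2|>|1| out[2]=4, l++
l=6 r=7: |-1|<=|1| out[1]=1, r--

r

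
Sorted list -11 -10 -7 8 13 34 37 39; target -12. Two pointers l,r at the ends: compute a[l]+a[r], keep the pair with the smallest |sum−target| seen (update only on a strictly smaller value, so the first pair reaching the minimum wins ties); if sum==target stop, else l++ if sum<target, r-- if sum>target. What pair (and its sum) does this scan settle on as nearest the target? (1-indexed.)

l=1 r=8: -11+39=28 d=40 *, r--
l=1 r=7: -11+37=26 d=38 *, r--
l=1 r=6: -11+34=23 d=35 *, r--
l=1 r=5: -11+13=2 d=14 *, r--
l=1 r=4: -11+8=-3 d=9 *, r--
l=1 r=3: -11+-7=-18 d=6 *, l++
l=2 r=3: -10+-7=-17 d=5 *, l++

pair (-10, -7) with sum -17 (|Δ|=5)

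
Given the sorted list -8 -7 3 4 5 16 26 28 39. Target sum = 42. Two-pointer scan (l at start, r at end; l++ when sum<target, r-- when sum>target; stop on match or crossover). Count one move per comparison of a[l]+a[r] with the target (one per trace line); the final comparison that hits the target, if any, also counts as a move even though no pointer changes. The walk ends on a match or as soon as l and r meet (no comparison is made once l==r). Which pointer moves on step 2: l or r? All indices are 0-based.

l

[0,8] -8+39=31 <42 → l++
[1,8] -7+39=32 <42 → l++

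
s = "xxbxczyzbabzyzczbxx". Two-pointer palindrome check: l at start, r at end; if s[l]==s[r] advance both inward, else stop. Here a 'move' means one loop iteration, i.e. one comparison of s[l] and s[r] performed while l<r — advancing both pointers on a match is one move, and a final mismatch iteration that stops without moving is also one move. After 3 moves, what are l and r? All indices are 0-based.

l=3, r=15

[0,18] 'x'=='x' → l++,r--
[1,17] 'x'=='x' → l++,r--
[2,16] 'b'=='b' → l++,r--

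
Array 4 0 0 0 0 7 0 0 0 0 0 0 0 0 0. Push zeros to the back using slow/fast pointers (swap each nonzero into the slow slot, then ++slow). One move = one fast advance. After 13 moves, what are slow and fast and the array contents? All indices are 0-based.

slow=0 fast=0: a[fast]=4≠0 swap→a[0]=4, slow++,fast++
slow=1 fast=1: a[fast]=0, fast++
slow=1 fast=2: a[fast]=0, fast++
slow=1 fast=3: a[fast]=0, fast++
slow=1 fast=4: a[fast]=0, fast++
slow=1 fast=5: a[fast]=7≠0 swap→a[1]=7, slow++,fast++
slow=2 fast=6: a[fast]=0, fast++
slow=2 fast=7: a[fast]=0, fast++
slow=2 fast=8: a[fast]=0, fast++
slow=2 fast=9: a[fast]=0, fast++
slow=2 fast=10: a[fast]=0, fast++
slow=2 fast=11: a[fast]=0, fast++
slow=2 fast=12: a[fast]=0, fast++

slow=2, fast=13, a=[4, 7, 0, 0, 0, 0, 0, 0, 0, 0, 0, 0, 0, 0, 0]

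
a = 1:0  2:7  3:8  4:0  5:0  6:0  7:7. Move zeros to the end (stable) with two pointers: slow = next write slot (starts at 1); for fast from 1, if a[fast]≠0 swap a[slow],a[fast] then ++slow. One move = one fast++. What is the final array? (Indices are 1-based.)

slow=1 fast=1: a[fast]=0, fast++
slow=1 fast=2: a[fast]=7≠0 swap→a[1]=7, slow++,fast++
slow=2 fast=3: a[fast]=8≠0 swap→a[2]=8, slow++,fast++
slow=3 fast=4: a[fast]=0, fast++
slow=3 fast=5: a[fast]=0, fast++
slow=3 fast=6: a[fast]=0, fast++
slow=3 fast=7: a[fast]=7≠0 swap→a[3]=7, slow++,fast++

[7, 8, 7, 0, 0, 0, 0]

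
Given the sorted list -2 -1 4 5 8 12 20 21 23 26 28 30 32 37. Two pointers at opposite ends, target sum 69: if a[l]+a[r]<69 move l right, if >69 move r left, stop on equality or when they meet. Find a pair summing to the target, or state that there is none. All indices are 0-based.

(32, 37)

[0,13] -2+37=35 <69 → l++
[1,13] -1+37=36 <69 → l++
[2,13] 4+37=41 <69 → l++
[3,13] 5+37=42 <69 → l++
[4,13] 8+37=45 <69 → l++
[5,13] 12+37=49 <69 → l++
[6,13] 20+37=57 <69 → l++
[7,13] 21+37=58 <69 → l++
[8,13] 23+37=60 <69 → l++
[9,13] 26+37=63 <69 → l++
[10,13] 28+37=65 <69 → l++
[11,13] 30+37=67 <69 → l++
[12,13] 32+37=69 → found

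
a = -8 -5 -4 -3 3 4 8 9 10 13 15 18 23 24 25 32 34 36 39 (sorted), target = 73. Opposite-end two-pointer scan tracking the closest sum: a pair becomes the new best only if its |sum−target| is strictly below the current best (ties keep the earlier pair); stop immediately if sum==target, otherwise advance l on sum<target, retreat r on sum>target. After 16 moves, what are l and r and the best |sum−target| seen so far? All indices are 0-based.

l=16, r=18, best |Δ|=2

[0,18] -8+39=31 d=42 * → l++
[1,18] -5+39=34 d=39 * → l++
[2,18] -4+39=35 d=38 * → l++
[3,18] -3+39=36 d=37 * → l++
[4,18] 3+39=42 d=31 * → l++
[5,18] 4+39=43 d=30 * → l++
[6,18] 8+39=47 d=26 * → l++
[7,18] 9+39=48 d=25 * → l++
[8,18] 10+39=49 d=24 * → l++
[9,18] 13+39=52 d=21 * → l++
[10,18] 15+39=54 d=19 * → l++
[11,18] 18+39=57 d=16 * → l++
[12,18] 23+39=62 d=11 * → l++
[13,18] 24+39=63 d=10 * → l++
[14,18] 25+39=64 d=9 * → l++
[15,18] 32+39=71 d=2 * → l++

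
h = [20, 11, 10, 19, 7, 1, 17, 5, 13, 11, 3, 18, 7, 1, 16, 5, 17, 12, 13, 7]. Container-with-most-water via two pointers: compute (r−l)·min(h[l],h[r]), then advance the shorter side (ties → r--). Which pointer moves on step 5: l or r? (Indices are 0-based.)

[0,19] min(20,7)*19=133 best=133 * → r--
[0,18] min(20,13)*18=234 best=234 * → r--
[0,17] min(20,12)*17=204 best=234 → r--
[0,16] min(20,17)*16=272 best=272 * → r--
[0,15] min(20,5)*15=75 best=272 → r--

r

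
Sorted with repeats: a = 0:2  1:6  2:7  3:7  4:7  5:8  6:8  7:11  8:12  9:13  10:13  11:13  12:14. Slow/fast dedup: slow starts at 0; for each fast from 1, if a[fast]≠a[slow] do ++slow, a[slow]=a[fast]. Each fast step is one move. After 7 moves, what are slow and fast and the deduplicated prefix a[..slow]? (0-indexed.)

slow=4, fast=8, prefix=[2, 6, 7, 8, 11]

slow=0 fast=1: a[fast]=6≠a[slow]=2 write a[1]=6, slow++,fast++
slow=1 fast=2: a[fast]=7≠a[slow]=6 write a[2]=7, slow++,fast++
slow=2 fast=3: a[fast]=7=a[slow] dup, fast++
slow=2 fast=4: a[fast]=7=a[slow] dup, fast++
slow=2 fast=5: a[fast]=8≠a[slow]=7 write a[3]=8, slow++,fast++
slow=3 fast=6: a[fast]=8=a[slow] dup, fast++
slow=3 fast=7: a[fast]=11≠a[slow]=8 write a[4]=11, slow++,fast++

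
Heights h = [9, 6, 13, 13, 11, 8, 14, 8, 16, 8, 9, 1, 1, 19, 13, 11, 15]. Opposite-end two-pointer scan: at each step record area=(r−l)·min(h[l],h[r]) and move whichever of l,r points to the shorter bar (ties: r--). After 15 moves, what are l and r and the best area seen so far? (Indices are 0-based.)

l=12, r=13, best area=182

l=0 r=16: min(9,15)*16=144 best=144 *, l++
l=1 r=16: min(6,15)*15=90 best=144, l++
l=2 r=16: min(13,15)*14=182 best=182 *, l++
l=3 r=16: min(13,15)*13=169 best=182, l++
l=4 r=16: min(11,15)*12=132 best=182, l++
l=5 r=16: min(8,15)*11=88 best=182, l++
l=6 r=16: min(14,15)*10=140 best=182, l++
l=7 r=16: min(8,15)*9=72 best=182, l++
l=8 r=16: min(16,15)*8=120 best=182, r--
l=8 r=15: min(16,11)*7=77 best=182, r--
l=8 r=14: min(16,13)*6=78 best=182, r--
l=8 r=13: min(16,19)*5=80 best=182, l++
l=9 r=13: min(8,19)*4=32 best=182, l++
l=10 r=13: min(9,19)*3=27 best=182, l++
l=11 r=13: min(1,19)*2=2 best=182, l++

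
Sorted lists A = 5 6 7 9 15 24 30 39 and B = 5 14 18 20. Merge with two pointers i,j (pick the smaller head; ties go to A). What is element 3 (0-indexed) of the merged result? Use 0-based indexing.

merged[3] = 7

[i=0,j=0] A[i]=5<=B[j]=5 take 5 → i++
[i=1,j=0] A[i]=6>B[j]=5 take 5 → j++
[i=1,j=1] A[i]=6<=B[j]=14 take 6 → i++
[i=2,j=1] A[i]=7<=B[j]=14 take 7 → i++
[i=3,j=1] A[i]=9<=B[j]=14 take 9 → i++
[i=4,j=1] A[i]=15>B[j]=14 take 14 → j++
[i=4,j=2] A[i]=15<=B[j]=18 take 15 → i++
[i=5,j=2] A[i]=24>B[j]=18 take 18 → j++
[i=5,j=3] A[i]=24>B[j]=20 take 20 → j++
[i=5,j=4] B done, take A[i]=24 → i++
[i=6,j=4] B done, take A[i]=30 → i++
[i=7,j=4] B done, take A[i]=39 → i++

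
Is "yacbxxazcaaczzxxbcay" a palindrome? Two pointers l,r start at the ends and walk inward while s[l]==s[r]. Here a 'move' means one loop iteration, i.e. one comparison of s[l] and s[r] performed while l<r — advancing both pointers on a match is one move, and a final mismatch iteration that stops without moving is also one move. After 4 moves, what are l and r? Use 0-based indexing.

[0,19] 'y'=='y' → l++,r--
[1,18] 'a'=='a' → l++,r--
[2,17] 'c'=='c' → l++,r--
[3,16] 'b'=='b' → l++,r--

l=4, r=15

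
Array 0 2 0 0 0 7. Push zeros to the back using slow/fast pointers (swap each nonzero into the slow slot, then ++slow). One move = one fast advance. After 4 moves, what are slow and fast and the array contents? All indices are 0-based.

(s=0,f=0) a[fast]=0 → fast++
(s=0,f=1) a[fast]=2≠0 swap→a[0]=2 → slow++,fast++
(s=1,f=2) a[fast]=0 → fast++
(s=1,f=3) a[fast]=0 → fast++

slow=1, fast=4, a=[2, 0, 0, 0, 0, 7]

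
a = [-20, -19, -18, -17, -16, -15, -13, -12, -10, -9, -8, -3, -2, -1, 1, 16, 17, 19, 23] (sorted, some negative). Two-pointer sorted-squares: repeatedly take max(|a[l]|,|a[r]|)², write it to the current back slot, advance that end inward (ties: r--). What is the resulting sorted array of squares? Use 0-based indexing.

[0,18] |-20|<=|23| out[18]=529 → r--
[0,17] |-20|>|19| out[17]=400 → l++
[1,17] |-19|<=|19| out[16]=361 → r--
[1,16] |-19|>|17| out[15]=361 → l++
[2,16] |-18|>|17| out[14]=324 → l++
[3,16] |-17|<=|17| out[13]=289 → r--
[3,15] |-17|>|16| out[12]=289 → l++
[4,15] |-16|<=|16| out[11]=256 → r--
[4,14] |-16|>|1| out[10]=256 → l++
[5,14] |-15|>|1| out[9]=225 → l++
[6,14] |-13|>|1| out[8]=169 → l++
[7,14] |-12|>|1| out[7]=144 → l++
[8,14] |-10|>|1| out[6]=100 → l++
[9,14] |-9|>|1| out[5]=81 → l++
[10,14] |-8|>|1| out[4]=64 → l++
[11,14] |-3|>|1| out[3]=9 → l++
[12,14] |-2|>|1| out[2]=4 → l++
[13,14] |-1|<=|1| out[1]=1 → r--
[13,13] |-1|<=|-1| out[0]=1 → r--

[1, 1, 4, 9, 64, 81, 100, 144, 169, 225, 256, 256, 289, 289, 324, 361, 361, 400, 529]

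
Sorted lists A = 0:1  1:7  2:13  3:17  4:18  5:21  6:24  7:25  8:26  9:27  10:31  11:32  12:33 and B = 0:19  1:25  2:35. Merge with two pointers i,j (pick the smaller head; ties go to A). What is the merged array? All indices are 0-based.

[1, 7, 13, 17, 18, 19, 21, 24, 25, 25, 26, 27, 31, 32, 33, 35]

[i=0,j=0] A[i]=1<=B[j]=19 take 1 → i++
[i=1,j=0] A[i]=7<=B[j]=19 take 7 → i++
[i=2,j=0] A[i]=13<=B[j]=19 take 13 → i++
[i=3,j=0] A[i]=17<=B[j]=19 take 17 → i++
[i=4,j=0] A[i]=18<=B[j]=19 take 18 → i++
[i=5,j=0] A[i]=21>B[j]=19 take 19 → j++
[i=5,j=1] A[i]=21<=B[j]=25 take 21 → i++
[i=6,j=1] A[i]=24<=B[j]=25 take 24 → i++
[i=7,j=1] A[i]=25<=B[j]=25 take 25 → i++
[i=8,j=1] A[i]=26>B[j]=25 take 25 → j++
[i=8,j=2] A[i]=26<=B[j]=35 take 26 → i++
[i=9,j=2] A[i]=27<=B[j]=35 take 27 → i++
[i=10,j=2] A[i]=31<=B[j]=35 take 31 → i++
[i=11,j=2] A[i]=32<=B[j]=35 take 32 → i++
[i=12,j=2] A[i]=33<=B[j]=35 take 33 → i++
[i=13,j=2] A done, take B[j]=35 → j++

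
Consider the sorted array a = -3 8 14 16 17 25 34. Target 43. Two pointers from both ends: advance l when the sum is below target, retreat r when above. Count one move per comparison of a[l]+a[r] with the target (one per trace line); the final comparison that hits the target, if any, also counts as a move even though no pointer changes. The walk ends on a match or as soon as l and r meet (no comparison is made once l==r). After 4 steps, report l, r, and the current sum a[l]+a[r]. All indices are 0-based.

l=3, r=5, sum=41

[0,6] -3+34=31 <43 → l++
[1,6] 8+34=42 <43 → l++
[2,6] 14+34=48 >43 → r--
[2,5] 14+25=39 <43 → l++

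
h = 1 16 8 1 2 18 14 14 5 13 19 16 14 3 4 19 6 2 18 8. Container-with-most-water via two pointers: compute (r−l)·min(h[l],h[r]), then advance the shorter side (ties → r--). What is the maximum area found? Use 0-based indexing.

max area = 272

l=0 r=19: min(1,8)*19=19 best=19 *, l++
l=1 r=19: min(16,8)*18=144 best=144 *, r--
l=1 r=18: min(16,18)*17=272 best=272 *, l++
l=2 r=18: min(8,18)*16=128 best=272, l++
l=3 r=18: min(1,18)*15=15 best=272, l++
l=4 r=18: min(2,18)*14=28 best=272, l++
l=5 r=18: min(18,18)*13=234 best=272, r--
l=5 r=17: min(18,2)*12=24 best=272, r--
l=5 r=16: min(18,6)*11=66 best=272, r--
l=5 r=15: min(18,19)*10=180 best=272, l++
l=6 r=15: min(14,19)*9=126 best=272, l++
l=7 r=15: min(14,19)*8=112 best=272, l++
l=8 r=15: min(5,19)*7=35 best=272, l++
l=9 r=15: min(13,19)*6=78 best=272, l++
l=10 r=15: min(19,19)*5=95 best=272, r--
l=10 r=14: min(19,4)*4=16 best=272, r--
l=10 r=13: min(19,3)*3=9 best=272, r--
l=10 r=12: min(19,14)*2=28 best=272, r--
l=10 r=11: min(19,16)*1=16 best=272, r--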